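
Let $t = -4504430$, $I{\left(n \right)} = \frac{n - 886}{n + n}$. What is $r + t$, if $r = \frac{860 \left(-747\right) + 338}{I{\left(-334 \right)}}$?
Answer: $- \frac{1481078844}{305} \approx -4.856 \cdot 10^{6}$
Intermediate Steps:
$I{\left(n \right)} = \frac{-886 + n}{2 n}$
$r = - \frac{107227694}{305}$ ($r = \frac{860 \left(-747\right) + 338}{\frac{1}{2} \frac{1}{-334} \left(-886 - 334\right)} = \frac{-642420 + 338}{\frac{1}{2} \left(- \frac{1}{334}\right) \left(-1220\right)} = - \frac{642082}{\frac{305}{167}} = \left(-642082\right) \frac{167}{305} = - \frac{107227694}{305} \approx -3.5157 \cdot 10^{5}$)
$r + t = - \frac{107227694}{305} - 4504430 = - \frac{1481078844}{305}$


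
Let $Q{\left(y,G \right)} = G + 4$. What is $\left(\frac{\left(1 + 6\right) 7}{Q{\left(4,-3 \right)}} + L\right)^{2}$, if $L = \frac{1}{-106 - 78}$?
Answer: $\frac{81270225}{33856} \approx 2400.5$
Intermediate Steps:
$Q{\left(y,G \right)} = 4 + G$
$L = - \frac{1}{184}$ ($L = \frac{1}{-184} = - \frac{1}{184} \approx -0.0054348$)
$\left(\frac{\left(1 + 6\right) 7}{Q{\left(4,-3 \right)}} + L\right)^{2} = \left(\frac{\left(1 + 6\right) 7}{4 - 3} - \frac{1}{184}\right)^{2} = \left(\frac{7 \cdot 7}{1} - \frac{1}{184}\right)^{2} = \left(49 \cdot 1 - \frac{1}{184}\right)^{2} = \left(49 - \frac{1}{184}\right)^{2} = \left(\frac{9015}{184}\right)^{2} = \frac{81270225}{33856}$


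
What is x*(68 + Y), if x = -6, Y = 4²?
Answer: -504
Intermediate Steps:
Y = 16
x*(68 + Y) = -6*(68 + 16) = -6*84 = -504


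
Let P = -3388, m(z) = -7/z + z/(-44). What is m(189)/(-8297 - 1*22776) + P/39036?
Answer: -10405513885/120083597172 ≈ -0.086652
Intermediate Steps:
m(z) = -7/z - z/44 (m(z) = -7/z + z*(-1/44) = -7/z - z/44)
m(189)/(-8297 - 1*22776) + P/39036 = (-7/189 - 1/44*189)/(-8297 - 1*22776) - 3388/39036 = (-7*1/189 - 189/44)/(-8297 - 22776) - 3388*1/39036 = (-1/27 - 189/44)/(-31073) - 847/9759 = -5147/1188*(-1/31073) - 847/9759 = 5147/36914724 - 847/9759 = -10405513885/120083597172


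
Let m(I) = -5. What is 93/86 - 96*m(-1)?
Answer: 41373/86 ≈ 481.08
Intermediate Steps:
93/86 - 96*m(-1) = 93/86 - 96*(-5) = 93*(1/86) + 480 = 93/86 + 480 = 41373/86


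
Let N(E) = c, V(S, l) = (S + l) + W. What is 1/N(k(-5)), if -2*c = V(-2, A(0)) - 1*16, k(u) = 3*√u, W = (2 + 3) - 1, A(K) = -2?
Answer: ⅛ ≈ 0.12500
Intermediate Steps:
W = 4 (W = 5 - 1 = 4)
V(S, l) = 4 + S + l (V(S, l) = (S + l) + 4 = 4 + S + l)
c = 8 (c = -((4 - 2 - 2) - 1*16)/2 = -(0 - 16)/2 = -½*(-16) = 8)
N(E) = 8
1/N(k(-5)) = 1/8 = ⅛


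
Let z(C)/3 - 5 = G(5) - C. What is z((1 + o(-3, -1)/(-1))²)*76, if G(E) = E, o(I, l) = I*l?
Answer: 1368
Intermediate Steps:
z(C) = 30 - 3*C (z(C) = 15 + 3*(5 - C) = 15 + (15 - 3*C) = 30 - 3*C)
z((1 + o(-3, -1)/(-1))²)*76 = (30 - 3*(1 - 3*(-1)/(-1))²)*76 = (30 - 3*(1 + 3*(-1))²)*76 = (30 - 3*(1 - 3)²)*76 = (30 - 3*(-2)²)*76 = (30 - 3*4)*76 = (30 - 12)*76 = 18*76 = 1368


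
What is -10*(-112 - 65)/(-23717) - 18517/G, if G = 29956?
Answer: -492189809/710466452 ≈ -0.69277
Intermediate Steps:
-10*(-112 - 65)/(-23717) - 18517/G = -10*(-112 - 65)/(-23717) - 18517/29956 = -10*(-177)*(-1/23717) - 18517*1/29956 = 1770*(-1/23717) - 18517/29956 = -1770/23717 - 18517/29956 = -492189809/710466452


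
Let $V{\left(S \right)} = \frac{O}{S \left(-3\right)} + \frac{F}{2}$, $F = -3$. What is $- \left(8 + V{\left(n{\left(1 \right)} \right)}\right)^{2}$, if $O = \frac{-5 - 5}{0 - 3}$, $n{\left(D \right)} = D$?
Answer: $- \frac{9409}{324} \approx -29.04$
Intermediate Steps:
$O = \frac{10}{3}$ ($O = - \frac{10}{-3} = \left(-10\right) \left(- \frac{1}{3}\right) = \frac{10}{3} \approx 3.3333$)
$V{\left(S \right)} = - \frac{3}{2} - \frac{10}{9 S}$ ($V{\left(S \right)} = \frac{10}{3 S \left(-3\right)} - \frac{3}{2} = \frac{10}{3 \left(- 3 S\right)} - \frac{3}{2} = \frac{10 \left(- \frac{1}{3 S}\right)}{3} - \frac{3}{2} = - \frac{10}{9 S} - \frac{3}{2} = - \frac{3}{2} - \frac{10}{9 S}$)
$- \left(8 + V{\left(n{\left(1 \right)} \right)}\right)^{2} = - \left(8 + \frac{-20 - 27}{18 \cdot 1}\right)^{2} = - \left(8 + \frac{1}{18} \cdot 1 \left(-20 - 27\right)\right)^{2} = - \left(8 + \frac{1}{18} \cdot 1 \left(-47\right)\right)^{2} = - \left(8 - \frac{47}{18}\right)^{2} = - \left(\frac{97}{18}\right)^{2} = \left(-1\right) \frac{9409}{324} = - \frac{9409}{324}$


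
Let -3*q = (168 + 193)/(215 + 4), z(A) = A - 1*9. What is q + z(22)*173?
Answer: 1477232/657 ≈ 2248.4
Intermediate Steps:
z(A) = -9 + A (z(A) = A - 9 = -9 + A)
q = -361/657 (q = -(168 + 193)/(3*(215 + 4)) = -361/(3*219) = -⅓*361/219 = -361/657 ≈ -0.54947)
q + z(22)*173 = -361/657 + (-9 + 22)*173 = -361/657 + 13*173 = -361/657 + 2249 = 1477232/657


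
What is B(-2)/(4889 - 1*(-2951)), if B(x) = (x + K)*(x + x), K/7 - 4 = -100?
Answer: 337/980 ≈ 0.34388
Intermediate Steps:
K = -672 (K = 28 + 7*(-100) = 28 - 700 = -672)
B(x) = 2*x*(-672 + x) (B(x) = (x - 672)*(x + x) = (-672 + x)*(2*x) = 2*x*(-672 + x))
B(-2)/(4889 - 1*(-2951)) = (2*(-2)*(-672 - 2))/(4889 - 1*(-2951)) = (2*(-2)*(-674))/(4889 + 2951) = 2696/7840 = 2696*(1/7840) = 337/980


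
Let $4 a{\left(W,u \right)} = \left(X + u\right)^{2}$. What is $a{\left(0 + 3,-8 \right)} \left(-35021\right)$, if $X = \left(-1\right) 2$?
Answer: $-875525$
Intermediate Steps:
$X = -2$
$a{\left(W,u \right)} = \frac{\left(-2 + u\right)^{2}}{4}$
$a{\left(0 + 3,-8 \right)} \left(-35021\right) = \frac{\left(-2 - 8\right)^{2}}{4} \left(-35021\right) = \frac{\left(-10\right)^{2}}{4} \left(-35021\right) = \frac{1}{4} \cdot 100 \left(-35021\right) = 25 \left(-35021\right) = -875525$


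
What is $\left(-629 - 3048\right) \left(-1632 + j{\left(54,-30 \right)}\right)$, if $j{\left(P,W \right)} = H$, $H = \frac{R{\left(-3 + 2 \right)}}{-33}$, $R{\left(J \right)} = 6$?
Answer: $\frac{66016858}{11} \approx 6.0015 \cdot 10^{6}$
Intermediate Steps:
$H = - \frac{2}{11}$ ($H = \frac{6}{-33} = 6 \left(- \frac{1}{33}\right) = - \frac{2}{11} \approx -0.18182$)
$j{\left(P,W \right)} = - \frac{2}{11}$
$\left(-629 - 3048\right) \left(-1632 + j{\left(54,-30 \right)}\right) = \left(-629 - 3048\right) \left(-1632 - \frac{2}{11}\right) = \left(-3677\right) \left(- \frac{17954}{11}\right) = \frac{66016858}{11}$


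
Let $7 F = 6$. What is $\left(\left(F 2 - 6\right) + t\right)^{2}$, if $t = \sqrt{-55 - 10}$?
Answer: $\frac{\left(30 - 7 i \sqrt{65}\right)^{2}}{49} \approx -46.633 - 69.105 i$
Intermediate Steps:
$F = \frac{6}{7}$ ($F = \frac{1}{7} \cdot 6 = \frac{6}{7} \approx 0.85714$)
$t = i \sqrt{65}$ ($t = \sqrt{-65} = i \sqrt{65} \approx 8.0623 i$)
$\left(\left(F 2 - 6\right) + t\right)^{2} = \left(\left(\frac{6}{7} \cdot 2 - 6\right) + i \sqrt{65}\right)^{2} = \left(\left(\frac{12}{7} - 6\right) + i \sqrt{65}\right)^{2} = \left(- \frac{30}{7} + i \sqrt{65}\right)^{2}$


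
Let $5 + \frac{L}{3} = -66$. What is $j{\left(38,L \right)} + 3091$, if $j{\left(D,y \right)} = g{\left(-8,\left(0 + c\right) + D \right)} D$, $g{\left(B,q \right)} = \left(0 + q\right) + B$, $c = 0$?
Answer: $4231$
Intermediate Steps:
$L = -213$ ($L = -15 + 3 \left(-66\right) = -15 - 198 = -213$)
$g{\left(B,q \right)} = B + q$ ($g{\left(B,q \right)} = q + B = B + q$)
$j{\left(D,y \right)} = D \left(-8 + D\right)$ ($j{\left(D,y \right)} = \left(-8 + \left(\left(0 + 0\right) + D\right)\right) D = \left(-8 + \left(0 + D\right)\right) D = \left(-8 + D\right) D = D \left(-8 + D\right)$)
$j{\left(38,L \right)} + 3091 = 38 \left(-8 + 38\right) + 3091 = 38 \cdot 30 + 3091 = 1140 + 3091 = 4231$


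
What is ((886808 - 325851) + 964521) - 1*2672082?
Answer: -1146604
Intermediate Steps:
((886808 - 325851) + 964521) - 1*2672082 = (560957 + 964521) - 2672082 = 1525478 - 2672082 = -1146604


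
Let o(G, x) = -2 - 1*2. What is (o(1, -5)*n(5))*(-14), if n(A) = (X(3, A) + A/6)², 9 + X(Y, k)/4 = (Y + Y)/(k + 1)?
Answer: 489566/9 ≈ 54396.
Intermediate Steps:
X(Y, k) = -36 + 8*Y/(1 + k) (X(Y, k) = -36 + 4*((Y + Y)/(k + 1)) = -36 + 4*((2*Y)/(1 + k)) = -36 + 4*(2*Y/(1 + k)) = -36 + 8*Y/(1 + k))
o(G, x) = -4 (o(G, x) = -2 - 2 = -4)
n(A) = (A/6 + 4*(-3 - 9*A)/(1 + A))² (n(A) = (4*(-9 - 9*A + 2*3)/(1 + A) + A/6)² = (4*(-9 - 9*A + 6)/(1 + A) + A*(⅙))² = (4*(-3 - 9*A)/(1 + A) + A/6)² = (A/6 + 4*(-3 - 9*A)/(1 + A))²)
(o(1, -5)*n(5))*(-14) = -(-72 + 5² - 215*5)²/(9*(1 + 5)²)*(-14) = -(-72 + 25 - 1075)²/(9*6²)*(-14) = -(-1122)²/(9*36)*(-14) = -1258884/(9*36)*(-14) = -4*34969/36*(-14) = -34969/9*(-14) = 489566/9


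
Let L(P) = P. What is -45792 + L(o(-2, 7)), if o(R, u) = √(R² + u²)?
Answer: -45792 + √53 ≈ -45785.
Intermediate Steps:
-45792 + L(o(-2, 7)) = -45792 + √((-2)² + 7²) = -45792 + √(4 + 49) = -45792 + √53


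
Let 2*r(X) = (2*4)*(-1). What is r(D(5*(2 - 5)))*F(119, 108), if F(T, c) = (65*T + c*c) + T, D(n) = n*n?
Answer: -78072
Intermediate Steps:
D(n) = n²
r(X) = -4 (r(X) = ((2*4)*(-1))/2 = (8*(-1))/2 = (½)*(-8) = -4)
F(T, c) = c² + 66*T (F(T, c) = (65*T + c²) + T = (c² + 65*T) + T = c² + 66*T)
r(D(5*(2 - 5)))*F(119, 108) = -4*(108² + 66*119) = -4*(11664 + 7854) = -4*19518 = -78072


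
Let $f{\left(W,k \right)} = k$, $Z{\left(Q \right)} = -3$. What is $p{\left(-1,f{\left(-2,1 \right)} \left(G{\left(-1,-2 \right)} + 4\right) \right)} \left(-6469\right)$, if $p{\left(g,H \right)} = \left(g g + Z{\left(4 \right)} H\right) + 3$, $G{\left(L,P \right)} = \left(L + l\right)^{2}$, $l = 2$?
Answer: $71159$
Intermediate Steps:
$G{\left(L,P \right)} = \left(2 + L\right)^{2}$ ($G{\left(L,P \right)} = \left(L + 2\right)^{2} = \left(2 + L\right)^{2}$)
$p{\left(g,H \right)} = 3 + g^{2} - 3 H$ ($p{\left(g,H \right)} = \left(g g - 3 H\right) + 3 = \left(g^{2} - 3 H\right) + 3 = 3 + g^{2} - 3 H$)
$p{\left(-1,f{\left(-2,1 \right)} \left(G{\left(-1,-2 \right)} + 4\right) \right)} \left(-6469\right) = \left(3 + \left(-1\right)^{2} - 3 \cdot 1 \left(\left(2 - 1\right)^{2} + 4\right)\right) \left(-6469\right) = \left(3 + 1 - 3 \cdot 1 \left(1^{2} + 4\right)\right) \left(-6469\right) = \left(3 + 1 - 3 \cdot 1 \left(1 + 4\right)\right) \left(-6469\right) = \left(3 + 1 - 3 \cdot 1 \cdot 5\right) \left(-6469\right) = \left(3 + 1 - 15\right) \left(-6469\right) = \left(-11\right) \left(-6469\right) = 71159$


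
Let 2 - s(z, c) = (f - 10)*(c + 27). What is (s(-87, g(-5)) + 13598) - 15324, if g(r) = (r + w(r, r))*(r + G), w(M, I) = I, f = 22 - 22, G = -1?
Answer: -854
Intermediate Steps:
f = 0
g(r) = 2*r*(-1 + r) (g(r) = (r + r)*(r - 1) = (2*r)*(-1 + r) = 2*r*(-1 + r))
s(z, c) = 272 + 10*c (s(z, c) = 2 - (0 - 10)*(c + 27) = 2 - (-10)*(27 + c) = 2 - (-270 - 10*c) = 2 + (270 + 10*c) = 272 + 10*c)
(s(-87, g(-5)) + 13598) - 15324 = ((272 + 10*(2*(-5)*(-1 - 5))) + 13598) - 15324 = ((272 + 10*(2*(-5)*(-6))) + 13598) - 15324 = ((272 + 10*60) + 13598) - 15324 = ((272 + 600) + 13598) - 15324 = (872 + 13598) - 15324 = 14470 - 15324 = -854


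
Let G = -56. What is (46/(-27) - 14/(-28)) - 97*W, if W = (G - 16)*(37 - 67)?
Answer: -11314145/54 ≈ -2.0952e+5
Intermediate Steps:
W = 2160 (W = (-56 - 16)*(37 - 67) = -72*(-30) = 2160)
(46/(-27) - 14/(-28)) - 97*W = (46/(-27) - 14/(-28)) - 97*2160 = (46*(-1/27) - 14*(-1/28)) - 209520 = (-46/27 + ½) - 209520 = -65/54 - 209520 = -11314145/54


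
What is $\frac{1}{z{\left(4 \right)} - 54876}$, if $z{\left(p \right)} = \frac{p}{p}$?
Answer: $- \frac{1}{54875} \approx -1.8223 \cdot 10^{-5}$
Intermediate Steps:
$z{\left(p \right)} = 1$
$\frac{1}{z{\left(4 \right)} - 54876} = \frac{1}{1 - 54876} = \frac{1}{-54875} = - \frac{1}{54875}$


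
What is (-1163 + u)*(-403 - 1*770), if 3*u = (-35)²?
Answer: 885224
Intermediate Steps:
u = 1225/3 (u = (⅓)*(-35)² = (⅓)*1225 = 1225/3 ≈ 408.33)
(-1163 + u)*(-403 - 1*770) = (-1163 + 1225/3)*(-403 - 1*770) = -2264*(-403 - 770)/3 = -2264/3*(-1173) = 885224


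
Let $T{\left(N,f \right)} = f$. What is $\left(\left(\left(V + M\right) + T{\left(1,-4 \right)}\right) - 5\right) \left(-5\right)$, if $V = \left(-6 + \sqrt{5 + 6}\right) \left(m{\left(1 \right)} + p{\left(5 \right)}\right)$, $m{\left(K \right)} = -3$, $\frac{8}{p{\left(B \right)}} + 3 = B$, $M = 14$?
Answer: $5 - 5 \sqrt{11} \approx -11.583$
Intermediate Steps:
$p{\left(B \right)} = \frac{8}{-3 + B}$
$V = -6 + \sqrt{11}$ ($V = \left(-6 + \sqrt{5 + 6}\right) \left(-3 + \frac{8}{-3 + 5}\right) = \left(-6 + \sqrt{11}\right) \left(-3 + \frac{8}{2}\right) = \left(-6 + \sqrt{11}\right) \left(-3 + 8 \cdot \frac{1}{2}\right) = \left(-6 + \sqrt{11}\right) \left(-3 + 4\right) = \left(-6 + \sqrt{11}\right) 1 = -6 + \sqrt{11} \approx -2.6834$)
$\left(\left(\left(V + M\right) + T{\left(1,-4 \right)}\right) - 5\right) \left(-5\right) = \left(\left(\left(\left(-6 + \sqrt{11}\right) + 14\right) - 4\right) - 5\right) \left(-5\right) = \left(\left(\left(8 + \sqrt{11}\right) - 4\right) - 5\right) \left(-5\right) = \left(\left(4 + \sqrt{11}\right) - 5\right) \left(-5\right) = \left(-1 + \sqrt{11}\right) \left(-5\right) = 5 - 5 \sqrt{11}$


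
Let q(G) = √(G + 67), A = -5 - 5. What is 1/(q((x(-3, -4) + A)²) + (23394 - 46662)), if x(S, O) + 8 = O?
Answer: -23268/541399273 - √551/541399273 ≈ -4.3021e-5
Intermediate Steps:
x(S, O) = -8 + O
A = -10
q(G) = √(67 + G)
1/(q((x(-3, -4) + A)²) + (23394 - 46662)) = 1/(√(67 + ((-8 - 4) - 10)²) + (23394 - 46662)) = 1/(√(67 + (-12 - 10)²) - 23268) = 1/(√(67 + (-22)²) - 23268) = 1/(√(67 + 484) - 23268) = 1/(√551 - 23268) = 1/(-23268 + √551)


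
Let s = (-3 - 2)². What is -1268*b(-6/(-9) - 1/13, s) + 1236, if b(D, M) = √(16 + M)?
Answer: 1236 - 1268*√41 ≈ -6883.2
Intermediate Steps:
s = 25 (s = (-5)² = 25)
-1268*b(-6/(-9) - 1/13, s) + 1236 = -1268*√(16 + 25) + 1236 = -1268*√41 + 1236 = 1236 - 1268*√41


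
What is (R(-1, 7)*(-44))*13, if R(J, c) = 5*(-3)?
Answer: 8580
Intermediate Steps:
R(J, c) = -15
(R(-1, 7)*(-44))*13 = -15*(-44)*13 = 660*13 = 8580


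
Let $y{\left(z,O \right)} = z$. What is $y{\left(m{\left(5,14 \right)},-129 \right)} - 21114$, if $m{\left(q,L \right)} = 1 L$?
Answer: $-21100$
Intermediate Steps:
$m{\left(q,L \right)} = L$
$y{\left(m{\left(5,14 \right)},-129 \right)} - 21114 = 14 - 21114 = -21100$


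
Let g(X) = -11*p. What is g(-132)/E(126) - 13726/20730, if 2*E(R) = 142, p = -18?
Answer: 1564997/735915 ≈ 2.1266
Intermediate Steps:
g(X) = 198 (g(X) = -11*(-18) = 198)
E(R) = 71 (E(R) = (½)*142 = 71)
g(-132)/E(126) - 13726/20730 = 198/71 - 13726/20730 = 198*(1/71) - 13726*1/20730 = 198/71 - 6863/10365 = 1564997/735915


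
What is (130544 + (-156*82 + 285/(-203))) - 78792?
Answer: 7908595/203 ≈ 38959.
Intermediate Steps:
(130544 + (-156*82 + 285/(-203))) - 78792 = (130544 + (-12792 + 285*(-1/203))) - 78792 = (130544 + (-12792 - 285/203)) - 78792 = (130544 - 2597061/203) - 78792 = 23903371/203 - 78792 = 7908595/203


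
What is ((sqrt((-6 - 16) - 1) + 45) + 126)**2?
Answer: (171 + I*sqrt(23))**2 ≈ 29218.0 + 1640.2*I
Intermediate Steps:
((sqrt((-6 - 16) - 1) + 45) + 126)**2 = ((sqrt(-22 - 1) + 45) + 126)**2 = ((sqrt(-23) + 45) + 126)**2 = ((I*sqrt(23) + 45) + 126)**2 = ((45 + I*sqrt(23)) + 126)**2 = (171 + I*sqrt(23))**2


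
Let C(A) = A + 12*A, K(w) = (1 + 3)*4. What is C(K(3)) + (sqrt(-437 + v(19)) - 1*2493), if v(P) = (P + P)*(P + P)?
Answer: -2285 + sqrt(1007) ≈ -2253.3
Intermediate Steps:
v(P) = 4*P**2 (v(P) = (2*P)*(2*P) = 4*P**2)
K(w) = 16 (K(w) = 4*4 = 16)
C(A) = 13*A
C(K(3)) + (sqrt(-437 + v(19)) - 1*2493) = 13*16 + (sqrt(-437 + 4*19**2) - 1*2493) = 208 + (sqrt(-437 + 4*361) - 2493) = 208 + (sqrt(-437 + 1444) - 2493) = 208 + (sqrt(1007) - 2493) = 208 + (-2493 + sqrt(1007)) = -2285 + sqrt(1007)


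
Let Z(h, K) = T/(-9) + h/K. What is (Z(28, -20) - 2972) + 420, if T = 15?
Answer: -38326/15 ≈ -2555.1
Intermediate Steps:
Z(h, K) = -5/3 + h/K (Z(h, K) = 15/(-9) + h/K = 15*(-⅑) + h/K = -5/3 + h/K)
(Z(28, -20) - 2972) + 420 = ((-5/3 + 28/(-20)) - 2972) + 420 = ((-5/3 + 28*(-1/20)) - 2972) + 420 = ((-5/3 - 7/5) - 2972) + 420 = (-46/15 - 2972) + 420 = -44626/15 + 420 = -38326/15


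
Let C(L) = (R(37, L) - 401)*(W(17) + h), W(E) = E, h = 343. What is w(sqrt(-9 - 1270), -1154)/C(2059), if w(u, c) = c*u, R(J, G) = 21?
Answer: 577*I*sqrt(1279)/68400 ≈ 0.30169*I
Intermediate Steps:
C(L) = -136800 (C(L) = (21 - 401)*(17 + 343) = -380*360 = -136800)
w(sqrt(-9 - 1270), -1154)/C(2059) = -1154*sqrt(-9 - 1270)/(-136800) = -1154*I*sqrt(1279)*(-1/136800) = 577*I*sqrt(1279)/68400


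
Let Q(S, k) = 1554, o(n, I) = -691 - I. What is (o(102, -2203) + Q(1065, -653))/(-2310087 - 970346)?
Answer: -3066/3280433 ≈ -0.00093463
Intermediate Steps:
(o(102, -2203) + Q(1065, -653))/(-2310087 - 970346) = ((-691 - 1*(-2203)) + 1554)/(-2310087 - 970346) = ((-691 + 2203) + 1554)/(-3280433) = (1512 + 1554)*(-1/3280433) = 3066*(-1/3280433) = -3066/3280433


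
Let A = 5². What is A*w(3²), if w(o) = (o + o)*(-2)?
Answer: -900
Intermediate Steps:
A = 25
w(o) = -4*o (w(o) = (2*o)*(-2) = -4*o)
A*w(3²) = 25*(-4*3²) = 25*(-4*9) = 25*(-36) = -900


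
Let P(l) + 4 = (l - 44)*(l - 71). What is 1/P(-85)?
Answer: 1/20120 ≈ 4.9702e-5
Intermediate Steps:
P(l) = -4 + (-71 + l)*(-44 + l) (P(l) = -4 + (l - 44)*(l - 71) = -4 + (-44 + l)*(-71 + l) = -4 + (-71 + l)*(-44 + l))
1/P(-85) = 1/(3120 + (-85)² - 115*(-85)) = 1/(3120 + 7225 + 9775) = 1/20120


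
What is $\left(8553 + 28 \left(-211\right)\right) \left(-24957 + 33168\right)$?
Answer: $21718095$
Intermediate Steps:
$\left(8553 + 28 \left(-211\right)\right) \left(-24957 + 33168\right) = \left(8553 - 5908\right) 8211 = 2645 \cdot 8211 = 21718095$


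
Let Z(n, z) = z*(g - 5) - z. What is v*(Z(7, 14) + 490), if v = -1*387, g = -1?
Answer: -151704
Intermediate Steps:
v = -387
Z(n, z) = -7*z (Z(n, z) = z*(-1 - 5) - z = z*(-6) - z = -6*z - z = -7*z)
v*(Z(7, 14) + 490) = -387*(-7*14 + 490) = -387*(-98 + 490) = -387*392 = -151704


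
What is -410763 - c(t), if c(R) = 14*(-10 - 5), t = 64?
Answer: -410553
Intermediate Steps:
c(R) = -210 (c(R) = 14*(-15) = -210)
-410763 - c(t) = -410763 - 1*(-210) = -410763 + 210 = -410553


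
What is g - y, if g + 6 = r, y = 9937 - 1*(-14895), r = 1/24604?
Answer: -611114151/24604 ≈ -24838.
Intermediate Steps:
r = 1/24604 ≈ 4.0644e-5
y = 24832 (y = 9937 + 14895 = 24832)
g = -147623/24604 (g = -6 + 1/24604 = -147623/24604 ≈ -6.0000)
g - y = -147623/24604 - 1*24832 = -147623/24604 - 24832 = -611114151/24604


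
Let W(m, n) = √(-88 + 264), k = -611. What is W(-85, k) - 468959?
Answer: -468959 + 4*√11 ≈ -4.6895e+5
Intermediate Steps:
W(m, n) = 4*√11 (W(m, n) = √176 = 4*√11)
W(-85, k) - 468959 = 4*√11 - 468959 = -468959 + 4*√11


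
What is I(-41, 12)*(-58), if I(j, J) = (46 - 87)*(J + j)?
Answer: -68962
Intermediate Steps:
I(j, J) = -41*J - 41*j (I(j, J) = -41*(J + j) = -41*J - 41*j)
I(-41, 12)*(-58) = (-41*12 - 41*(-41))*(-58) = (-492 + 1681)*(-58) = 1189*(-58) = -68962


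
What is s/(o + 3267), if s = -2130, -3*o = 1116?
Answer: -142/193 ≈ -0.73575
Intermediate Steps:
o = -372 (o = -⅓*1116 = -372)
s/(o + 3267) = -2130/(-372 + 3267) = -2130/2895 = -2130*1/2895 = -142/193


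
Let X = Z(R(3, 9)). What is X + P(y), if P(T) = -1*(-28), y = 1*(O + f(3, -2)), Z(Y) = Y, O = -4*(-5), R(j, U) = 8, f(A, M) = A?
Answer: 36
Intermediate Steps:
O = 20
y = 23 (y = 1*(20 + 3) = 1*23 = 23)
X = 8
P(T) = 28
X + P(y) = 8 + 28 = 36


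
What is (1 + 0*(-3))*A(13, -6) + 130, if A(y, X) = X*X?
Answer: 166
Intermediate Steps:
A(y, X) = X**2
(1 + 0*(-3))*A(13, -6) + 130 = (1 + 0*(-3))*(-6)**2 + 130 = (1 + 0)*36 + 130 = 1*36 + 130 = 36 + 130 = 166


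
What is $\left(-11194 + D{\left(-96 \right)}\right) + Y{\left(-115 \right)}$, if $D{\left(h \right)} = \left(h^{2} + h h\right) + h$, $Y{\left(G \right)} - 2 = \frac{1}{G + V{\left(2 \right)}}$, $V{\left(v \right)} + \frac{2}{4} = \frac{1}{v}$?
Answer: $\frac{821559}{115} \approx 7144.0$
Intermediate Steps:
$V{\left(v \right)} = - \frac{1}{2} + \frac{1}{v}$
$Y{\left(G \right)} = 2 + \frac{1}{G}$ ($Y{\left(G \right)} = 2 + \frac{1}{G + \frac{2 - 2}{2 \cdot 2}} = 2 + \frac{1}{G + \frac{1}{2} \cdot \frac{1}{2} \left(2 - 2\right)} = 2 + \frac{1}{G + \frac{1}{2} \cdot \frac{1}{2} \cdot 0} = 2 + \frac{1}{G + 0} = 2 + \frac{1}{G}$)
$D{\left(h \right)} = h + 2 h^{2}$ ($D{\left(h \right)} = \left(h^{2} + h^{2}\right) + h = 2 h^{2} + h = h + 2 h^{2}$)
$\left(-11194 + D{\left(-96 \right)}\right) + Y{\left(-115 \right)} = \left(-11194 - 96 \left(1 + 2 \left(-96\right)\right)\right) + \left(2 + \frac{1}{-115}\right) = \left(-11194 - 96 \left(1 - 192\right)\right) + \left(2 - \frac{1}{115}\right) = \left(-11194 - -18336\right) + \frac{229}{115} = \left(-11194 + 18336\right) + \frac{229}{115} = 7142 + \frac{229}{115} = \frac{821559}{115}$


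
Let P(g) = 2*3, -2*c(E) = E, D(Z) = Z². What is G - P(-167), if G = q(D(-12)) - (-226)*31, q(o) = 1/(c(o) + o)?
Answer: 504001/72 ≈ 7000.0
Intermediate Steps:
c(E) = -E/2
P(g) = 6
q(o) = 2/o (q(o) = 1/(-o/2 + o) = 1/(o/2) = 2/o)
G = 504433/72 (G = 2/((-12)²) - (-226)*31 = 2/144 - 1*(-7006) = 2*(1/144) + 7006 = 1/72 + 7006 = 504433/72 ≈ 7006.0)
G - P(-167) = 504433/72 - 1*6 = 504433/72 - 6 = 504001/72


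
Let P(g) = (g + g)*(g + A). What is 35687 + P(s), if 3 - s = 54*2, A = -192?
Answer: 98057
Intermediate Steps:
s = -105 (s = 3 - 54*2 = 3 - 1*108 = 3 - 108 = -105)
P(g) = 2*g*(-192 + g) (P(g) = (g + g)*(g - 192) = (2*g)*(-192 + g) = 2*g*(-192 + g))
35687 + P(s) = 35687 + 2*(-105)*(-192 - 105) = 35687 + 2*(-105)*(-297) = 35687 + 62370 = 98057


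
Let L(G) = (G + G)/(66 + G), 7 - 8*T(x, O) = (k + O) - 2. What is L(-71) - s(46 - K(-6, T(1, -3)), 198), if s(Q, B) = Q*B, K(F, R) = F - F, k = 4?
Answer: -45398/5 ≈ -9079.6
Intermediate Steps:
T(x, O) = 5/8 - O/8 (T(x, O) = 7/8 - ((4 + O) - 2)/8 = 7/8 - (2 + O)/8 = 7/8 + (-¼ - O/8) = 5/8 - O/8)
L(G) = 2*G/(66 + G) (L(G) = (2*G)/(66 + G) = 2*G/(66 + G))
K(F, R) = 0
s(Q, B) = B*Q
L(-71) - s(46 - K(-6, T(1, -3)), 198) = 2*(-71)/(66 - 71) - 198*(46 - 1*0) = 2*(-71)/(-5) - 198*(46 + 0) = 2*(-71)*(-⅕) - 198*46 = 142/5 - 1*9108 = 142/5 - 9108 = -45398/5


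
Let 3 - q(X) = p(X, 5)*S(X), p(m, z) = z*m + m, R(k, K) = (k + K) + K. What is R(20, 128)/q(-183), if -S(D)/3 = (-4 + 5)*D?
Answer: 92/200935 ≈ 0.00045786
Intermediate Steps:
R(k, K) = k + 2*K (R(k, K) = (K + k) + K = k + 2*K)
S(D) = -3*D (S(D) = -3*(-4 + 5)*D = -3*D)
p(m, z) = m + m*z (p(m, z) = m*z + m = m + m*z)
q(X) = 3 + 18*X**2 (q(X) = 3 - X*(1 + 5)*(-3*X) = 3 - X*6*(-3*X) = 3 - 6*X*(-3*X) = 3 - (-18)*X**2 = 3 + 18*X**2)
R(20, 128)/q(-183) = (20 + 2*128)/(3 + 18*(-183)**2) = (20 + 256)/(3 + 18*33489) = 276/(3 + 602802) = 276/602805 = 276*(1/602805) = 92/200935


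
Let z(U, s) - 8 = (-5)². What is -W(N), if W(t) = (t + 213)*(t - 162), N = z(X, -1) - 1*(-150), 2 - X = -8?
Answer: -8316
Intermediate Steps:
X = 10 (X = 2 - 1*(-8) = 2 + 8 = 10)
z(U, s) = 33 (z(U, s) = 8 + (-5)² = 8 + 25 = 33)
N = 183 (N = 33 - 1*(-150) = 33 + 150 = 183)
W(t) = (-162 + t)*(213 + t) (W(t) = (213 + t)*(-162 + t) = (-162 + t)*(213 + t))
-W(N) = -(-34506 + 183² + 51*183) = -(-34506 + 33489 + 9333) = -1*8316 = -8316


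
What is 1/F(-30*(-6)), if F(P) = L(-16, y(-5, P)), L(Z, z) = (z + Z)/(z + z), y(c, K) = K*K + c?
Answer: 64790/32379 ≈ 2.0010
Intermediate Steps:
y(c, K) = c + K² (y(c, K) = K² + c = c + K²)
L(Z, z) = (Z + z)/(2*z) (L(Z, z) = (Z + z)/((2*z)) = (Z + z)*(1/(2*z)) = (Z + z)/(2*z))
F(P) = (-21 + P²)/(2*(-5 + P²)) (F(P) = (-16 + (-5 + P²))/(2*(-5 + P²)) = (-21 + P²)/(2*(-5 + P²)))
1/F(-30*(-6)) = 1/((-21 + (-30*(-6))²)/(2*(-5 + (-30*(-6))²))) = 1/((-21 + 180²)/(2*(-5 + 180²))) = 1/((-21 + 32400)/(2*(-5 + 32400))) = 1/((½)*32379/32395) = 1/((½)*(1/32395)*32379) = 1/(32379/64790) = 64790/32379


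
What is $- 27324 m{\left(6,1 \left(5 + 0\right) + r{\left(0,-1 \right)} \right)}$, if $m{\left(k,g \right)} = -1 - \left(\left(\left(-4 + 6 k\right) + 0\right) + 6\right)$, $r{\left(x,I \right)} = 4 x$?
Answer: $1065636$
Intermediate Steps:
$m{\left(k,g \right)} = -3 - 6 k$ ($m{\left(k,g \right)} = -1 - \left(\left(-4 + 6 k\right) + 6\right) = -1 - \left(2 + 6 k\right) = -3 - 6 k$)
$- 27324 m{\left(6,1 \left(5 + 0\right) + r{\left(0,-1 \right)} \right)} = - 27324 \left(-3 - 36\right) = \left(-27324\right) \left(-39\right) = 1065636$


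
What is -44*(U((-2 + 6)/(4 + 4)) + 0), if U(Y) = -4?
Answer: 176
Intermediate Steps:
-44*(U((-2 + 6)/(4 + 4)) + 0) = -44*(-4 + 0) = -44*(-4) = 176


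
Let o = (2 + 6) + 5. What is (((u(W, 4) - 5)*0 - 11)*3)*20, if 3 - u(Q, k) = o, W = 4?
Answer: -660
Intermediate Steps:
o = 13 (o = 8 + 5 = 13)
u(Q, k) = -10 (u(Q, k) = 3 - 1*13 = 3 - 13 = -10)
(((u(W, 4) - 5)*0 - 11)*3)*20 = (((-10 - 5)*0 - 11)*3)*20 = ((-15*0 - 11)*3)*20 = ((0 - 11)*3)*20 = -11*3*20 = -33*20 = -660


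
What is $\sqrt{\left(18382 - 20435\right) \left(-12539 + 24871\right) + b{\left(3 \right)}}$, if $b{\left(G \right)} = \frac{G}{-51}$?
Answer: $\frac{i \sqrt{7316785261}}{17} \approx 5031.7 i$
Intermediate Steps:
$b{\left(G \right)} = - \frac{G}{51}$ ($b{\left(G \right)} = G \left(- \frac{1}{51}\right) = - \frac{G}{51}$)
$\sqrt{\left(18382 - 20435\right) \left(-12539 + 24871\right) + b{\left(3 \right)}} = \sqrt{\left(18382 - 20435\right) \left(-12539 + 24871\right) - \frac{1}{17}} = \sqrt{\left(-2053\right) 12332 - \frac{1}{17}} = \sqrt{-25317596 - \frac{1}{17}} = \sqrt{- \frac{430399133}{17}} = \frac{i \sqrt{7316785261}}{17}$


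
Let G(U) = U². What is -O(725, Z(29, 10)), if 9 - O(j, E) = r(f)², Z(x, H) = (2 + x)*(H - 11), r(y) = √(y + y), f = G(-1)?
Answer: -7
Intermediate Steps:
f = 1 (f = (-1)² = 1)
r(y) = √2*√y (r(y) = √(2*y) = √2*√y)
Z(x, H) = (-11 + H)*(2 + x) (Z(x, H) = (2 + x)*(-11 + H) = (-11 + H)*(2 + x))
O(j, E) = 7 (O(j, E) = 9 - (√2*√1)² = 9 - (√2*1)² = 9 - (√2)² = 9 - 1*2 = 9 - 2 = 7)
-O(725, Z(29, 10)) = -1*7 = -7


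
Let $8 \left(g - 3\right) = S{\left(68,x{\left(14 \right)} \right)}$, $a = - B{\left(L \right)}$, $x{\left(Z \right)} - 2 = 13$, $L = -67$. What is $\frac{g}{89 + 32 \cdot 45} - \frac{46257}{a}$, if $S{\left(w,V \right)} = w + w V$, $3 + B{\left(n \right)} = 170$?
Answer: $\frac{508994}{1837} \approx 277.08$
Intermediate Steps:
$B{\left(n \right)} = 167$ ($B{\left(n \right)} = -3 + 170 = 167$)
$x{\left(Z \right)} = 15$ ($x{\left(Z \right)} = 2 + 13 = 15$)
$S{\left(w,V \right)} = w + V w$
$a = -167$ ($a = \left(-1\right) 167 = -167$)
$g = 139$ ($g = 3 + \frac{68 \left(1 + 15\right)}{8} = 3 + \frac{68 \cdot 16}{8} = 3 + \frac{1}{8} \cdot 1088 = 3 + 136 = 139$)
$\frac{g}{89 + 32 \cdot 45} - \frac{46257}{a} = \frac{139}{89 + 32 \cdot 45} - \frac{46257}{-167} = \frac{139}{89 + 1440} - - \frac{46257}{167} = \frac{139}{1529} + \frac{46257}{167} = 139 \cdot \frac{1}{1529} + \frac{46257}{167} = \frac{1}{11} + \frac{46257}{167} = \frac{508994}{1837}$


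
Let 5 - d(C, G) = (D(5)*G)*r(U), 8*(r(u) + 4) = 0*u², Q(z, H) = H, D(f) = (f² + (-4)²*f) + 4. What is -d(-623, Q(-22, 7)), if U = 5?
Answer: -3057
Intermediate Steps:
D(f) = 4 + f² + 16*f (D(f) = (f² + 16*f) + 4 = 4 + f² + 16*f)
r(u) = -4 (r(u) = -4 + (0*u²)/8 = -4 + (⅛)*0 = -4 + 0 = -4)
d(C, G) = 5 + 436*G (d(C, G) = 5 - (4 + 5² + 16*5)*G*(-4) = 5 - (4 + 25 + 80)*G*(-4) = 5 - 109*G*(-4) = 5 - (-436)*G = 5 + 436*G)
-d(-623, Q(-22, 7)) = -(5 + 436*7) = -(5 + 3052) = -1*3057 = -3057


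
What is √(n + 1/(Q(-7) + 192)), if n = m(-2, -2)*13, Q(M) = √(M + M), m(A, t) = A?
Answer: √((-4991 - 26*I*√14)/(192 + I*√14)) ≈ 1.0e-5 - 5.0985*I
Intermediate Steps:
Q(M) = √2*√M (Q(M) = √(2*M) = √2*√M)
n = -26 (n = -2*13 = -26)
√(n + 1/(Q(-7) + 192)) = √(-26 + 1/(√2*√(-7) + 192)) = √(-26 + 1/(√2*(I*√7) + 192)) = √(-26 + 1/(I*√14 + 192)) = √(-26 + 1/(192 + I*√14))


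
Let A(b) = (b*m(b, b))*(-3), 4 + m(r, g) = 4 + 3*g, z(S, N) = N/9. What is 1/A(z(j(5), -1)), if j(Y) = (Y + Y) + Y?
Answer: -9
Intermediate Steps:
j(Y) = 3*Y (j(Y) = 2*Y + Y = 3*Y)
z(S, N) = N/9 (z(S, N) = N*(⅑) = N/9)
m(r, g) = 3*g (m(r, g) = -4 + (4 + 3*g) = 3*g)
A(b) = -9*b² (A(b) = (b*(3*b))*(-3) = (3*b²)*(-3) = -9*b²)
1/A(z(j(5), -1)) = 1/(-9*((⅑)*(-1))²) = 1/(-9*(-⅑)²) = 1/(-9*1/81) = 1/(-⅑) = -9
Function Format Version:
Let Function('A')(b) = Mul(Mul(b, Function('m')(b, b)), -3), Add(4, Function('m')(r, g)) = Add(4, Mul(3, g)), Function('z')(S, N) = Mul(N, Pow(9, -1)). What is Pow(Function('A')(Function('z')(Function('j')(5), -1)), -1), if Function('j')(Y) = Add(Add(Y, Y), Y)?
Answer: -9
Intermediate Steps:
Function('j')(Y) = Mul(3, Y) (Function('j')(Y) = Add(Mul(2, Y), Y) = Mul(3, Y))
Function('z')(S, N) = Mul(Rational(1, 9), N) (Function('z')(S, N) = Mul(N, Rational(1, 9)) = Mul(Rational(1, 9), N))
Function('m')(r, g) = Mul(3, g) (Function('m')(r, g) = Add(-4, Add(4, Mul(3, g))) = Mul(3, g))
Function('A')(b) = Mul(-9, Pow(b, 2)) (Function('A')(b) = Mul(Mul(b, Mul(3, b)), -3) = Mul(Mul(3, Pow(b, 2)), -3) = Mul(-9, Pow(b, 2)))
Pow(Function('A')(Function('z')(Function('j')(5), -1)), -1) = Pow(Mul(-9, Pow(Mul(Rational(1, 9), -1), 2)), -1) = Pow(Mul(-9, Pow(Rational(-1, 9), 2)), -1) = Pow(Mul(-9, Rational(1, 81)), -1) = Pow(Rational(-1, 9), -1) = -9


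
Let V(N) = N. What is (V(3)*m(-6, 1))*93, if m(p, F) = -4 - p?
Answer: 558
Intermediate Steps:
(V(3)*m(-6, 1))*93 = (3*(-4 - 1*(-6)))*93 = (3*(-4 + 6))*93 = (3*2)*93 = 6*93 = 558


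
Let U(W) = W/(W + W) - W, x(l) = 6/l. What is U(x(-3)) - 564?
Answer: -1123/2 ≈ -561.50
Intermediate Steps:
U(W) = 1/2 - W (U(W) = W/((2*W)) - W = (1/(2*W))*W - W = 1/2 - W)
U(x(-3)) - 564 = (1/2 - 6/(-3)) - 564 = (1/2 - 6*(-1)/3) - 564 = (1/2 - 1*(-2)) - 564 = (1/2 + 2) - 564 = 5/2 - 564 = -1123/2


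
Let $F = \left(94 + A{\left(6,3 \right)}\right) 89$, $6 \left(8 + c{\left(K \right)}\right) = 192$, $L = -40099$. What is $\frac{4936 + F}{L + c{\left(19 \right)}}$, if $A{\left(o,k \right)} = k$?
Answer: $- \frac{13569}{40075} \approx -0.33859$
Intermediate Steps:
$c{\left(K \right)} = 24$ ($c{\left(K \right)} = -8 + \frac{1}{6} \cdot 192 = -8 + 32 = 24$)
$F = 8633$ ($F = \left(94 + 3\right) 89 = 97 \cdot 89 = 8633$)
$\frac{4936 + F}{L + c{\left(19 \right)}} = \frac{4936 + 8633}{-40099 + 24} = \frac{13569}{-40075} = 13569 \left(- \frac{1}{40075}\right) = - \frac{13569}{40075}$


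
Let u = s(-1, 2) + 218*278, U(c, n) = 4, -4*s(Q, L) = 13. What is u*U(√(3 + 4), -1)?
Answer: 242403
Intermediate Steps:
s(Q, L) = -13/4 (s(Q, L) = -¼*13 = -13/4)
u = 242403/4 (u = -13/4 + 218*278 = -13/4 + 60604 = 242403/4 ≈ 60601.)
u*U(√(3 + 4), -1) = (242403/4)*4 = 242403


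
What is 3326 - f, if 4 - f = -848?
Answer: 2474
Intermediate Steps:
f = 852 (f = 4 - 1*(-848) = 4 + 848 = 852)
3326 - f = 3326 - 1*852 = 3326 - 852 = 2474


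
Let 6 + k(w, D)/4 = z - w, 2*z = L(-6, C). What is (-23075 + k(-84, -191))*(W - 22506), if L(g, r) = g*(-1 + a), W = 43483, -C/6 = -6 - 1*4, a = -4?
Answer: -476240831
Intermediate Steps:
C = 60 (C = -6*(-6 - 1*4) = -6*(-6 - 4) = -6*(-10) = 60)
L(g, r) = -5*g (L(g, r) = g*(-1 - 4) = g*(-5) = -5*g)
z = 15 (z = (-5*(-6))/2 = (½)*30 = 15)
k(w, D) = 36 - 4*w (k(w, D) = -24 + 4*(15 - w) = -24 + (60 - 4*w) = 36 - 4*w)
(-23075 + k(-84, -191))*(W - 22506) = (-23075 + (36 - 4*(-84)))*(43483 - 22506) = (-23075 + (36 + 336))*20977 = (-23075 + 372)*20977 = -22703*20977 = -476240831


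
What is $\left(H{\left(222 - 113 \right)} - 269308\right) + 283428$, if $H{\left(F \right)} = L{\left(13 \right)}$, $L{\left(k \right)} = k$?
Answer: $14133$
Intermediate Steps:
$H{\left(F \right)} = 13$
$\left(H{\left(222 - 113 \right)} - 269308\right) + 283428 = \left(13 - 269308\right) + 283428 = -269295 + 283428 = 14133$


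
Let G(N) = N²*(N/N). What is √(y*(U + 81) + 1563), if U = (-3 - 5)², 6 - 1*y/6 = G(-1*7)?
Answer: 3*I*√3983 ≈ 189.33*I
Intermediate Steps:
G(N) = N² (G(N) = N²*1 = N²)
y = -258 (y = 36 - 6*(-1*7)² = 36 - 6*(-7)² = 36 - 6*49 = 36 - 294 = -258)
U = 64 (U = (-8)² = 64)
√(y*(U + 81) + 1563) = √(-258*(64 + 81) + 1563) = √(-258*145 + 1563) = √(-37410 + 1563) = √(-35847) = 3*I*√3983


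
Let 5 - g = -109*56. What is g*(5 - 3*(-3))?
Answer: 85526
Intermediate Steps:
g = 6109 (g = 5 - (-109)*56 = 5 - 1*(-6104) = 5 + 6104 = 6109)
g*(5 - 3*(-3)) = 6109*(5 - 3*(-3)) = 6109*(5 + 9) = 6109*14 = 85526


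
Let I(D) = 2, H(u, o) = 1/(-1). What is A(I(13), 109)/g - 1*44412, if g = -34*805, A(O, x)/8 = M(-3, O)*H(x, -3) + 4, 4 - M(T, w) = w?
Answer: -607778228/13685 ≈ -44412.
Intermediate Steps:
M(T, w) = 4 - w
H(u, o) = -1
A(O, x) = 8*O (A(O, x) = 8*((4 - O)*(-1) + 4) = 8*((-4 + O) + 4) = 8*O)
g = -27370
A(I(13), 109)/g - 1*44412 = (8*2)/(-27370) - 1*44412 = 16*(-1/27370) - 44412 = -8/13685 - 44412 = -607778228/13685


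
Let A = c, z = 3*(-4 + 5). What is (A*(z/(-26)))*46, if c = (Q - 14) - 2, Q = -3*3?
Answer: 1725/13 ≈ 132.69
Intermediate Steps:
Q = -9
z = 3 (z = 3*1 = 3)
c = -25 (c = (-9 - 14) - 2 = -23 - 2 = -25)
A = -25
(A*(z/(-26)))*46 = -75/(-26)*46 = -75*(-1)/26*46 = -25*(-3/26)*46 = (75/26)*46 = 1725/13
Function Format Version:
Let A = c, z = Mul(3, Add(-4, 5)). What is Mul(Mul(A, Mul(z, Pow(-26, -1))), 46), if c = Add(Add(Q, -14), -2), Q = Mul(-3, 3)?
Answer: Rational(1725, 13) ≈ 132.69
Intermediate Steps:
Q = -9
z = 3 (z = Mul(3, 1) = 3)
c = -25 (c = Add(Add(-9, -14), -2) = Add(-23, -2) = -25)
A = -25
Mul(Mul(A, Mul(z, Pow(-26, -1))), 46) = Mul(Mul(-25, Mul(3, Pow(-26, -1))), 46) = Mul(Mul(-25, Mul(3, Rational(-1, 26))), 46) = Mul(Mul(-25, Rational(-3, 26)), 46) = Mul(Rational(75, 26), 46) = Rational(1725, 13)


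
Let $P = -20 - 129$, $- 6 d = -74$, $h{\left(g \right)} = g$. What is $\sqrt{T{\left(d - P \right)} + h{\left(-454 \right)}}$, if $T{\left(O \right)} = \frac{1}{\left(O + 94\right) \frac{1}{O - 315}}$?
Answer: $\frac{5 i \sqrt{10669614}}{766} \approx 21.321 i$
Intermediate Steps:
$d = \frac{37}{3}$ ($d = \left(- \frac{1}{6}\right) \left(-74\right) = \frac{37}{3} \approx 12.333$)
$P = -149$ ($P = -20 - 129 = -149$)
$T{\left(O \right)} = \frac{-315 + O}{94 + O}$ ($T{\left(O \right)} = \frac{1}{\left(94 + O\right) \frac{1}{-315 + O}} = \frac{1}{\frac{1}{-315 + O} \left(94 + O\right)} = \frac{-315 + O}{94 + O}$)
$\sqrt{T{\left(d - P \right)} + h{\left(-454 \right)}} = \sqrt{\frac{-315 + \left(\frac{37}{3} - -149\right)}{94 + \left(\frac{37}{3} - -149\right)} - 454} = \sqrt{\frac{-315 + \left(\frac{37}{3} + 149\right)}{94 + \left(\frac{37}{3} + 149\right)} - 454} = \sqrt{\frac{-315 + \frac{484}{3}}{94 + \frac{484}{3}} - 454} = \sqrt{\frac{1}{\frac{766}{3}} \left(- \frac{461}{3}\right) - 454} = \sqrt{\frac{3}{766} \left(- \frac{461}{3}\right) - 454} = \sqrt{- \frac{461}{766} - 454} = \sqrt{- \frac{348225}{766}} = \frac{5 i \sqrt{10669614}}{766}$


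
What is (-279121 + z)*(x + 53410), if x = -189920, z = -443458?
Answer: 98639259290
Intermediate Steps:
(-279121 + z)*(x + 53410) = (-279121 - 443458)*(-189920 + 53410) = -722579*(-136510) = 98639259290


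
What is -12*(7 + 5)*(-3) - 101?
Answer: 331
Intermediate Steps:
-12*(7 + 5)*(-3) - 101 = -144*(-3) - 101 = -12*(-36) - 101 = 432 - 101 = 331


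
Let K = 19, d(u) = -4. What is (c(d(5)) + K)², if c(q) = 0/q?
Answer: 361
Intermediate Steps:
c(q) = 0
(c(d(5)) + K)² = (0 + 19)² = 19² = 361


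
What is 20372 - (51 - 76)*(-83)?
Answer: 18297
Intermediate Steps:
20372 - (51 - 76)*(-83) = 20372 - (-25)*(-83) = 20372 - 1*2075 = 20372 - 2075 = 18297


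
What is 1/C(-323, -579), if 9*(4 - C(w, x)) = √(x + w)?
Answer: 162/1099 + 9*I*√902/2198 ≈ 0.14741 + 0.12298*I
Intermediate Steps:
C(w, x) = 4 - √(w + x)/9 (C(w, x) = 4 - √(x + w)/9 = 4 - √(w + x)/9)
1/C(-323, -579) = 1/(4 - √(-323 - 579)/9) = 1/(4 - I*√902/9)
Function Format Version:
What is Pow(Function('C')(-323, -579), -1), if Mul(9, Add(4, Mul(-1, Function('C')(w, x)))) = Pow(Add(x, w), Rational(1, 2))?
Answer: Add(Rational(162, 1099), Mul(Rational(9, 2198), I, Pow(902, Rational(1, 2)))) ≈ Add(0.14741, Mul(0.12298, I))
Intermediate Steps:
Function('C')(w, x) = Add(4, Mul(Rational(-1, 9), Pow(Add(w, x), Rational(1, 2)))) (Function('C')(w, x) = Add(4, Mul(Rational(-1, 9), Pow(Add(x, w), Rational(1, 2)))) = Add(4, Mul(Rational(-1, 9), Pow(Add(w, x), Rational(1, 2)))))
Pow(Function('C')(-323, -579), -1) = Pow(Add(4, Mul(Rational(-1, 9), Pow(Add(-323, -579), Rational(1, 2)))), -1) = Pow(Add(4, Mul(Rational(-1, 9), Pow(-902, Rational(1, 2)))), -1) = Pow(Add(4, Mul(Rational(-1, 9), Mul(I, Pow(902, Rational(1, 2))))), -1) = Pow(Add(4, Mul(Rational(-1, 9), I, Pow(902, Rational(1, 2)))), -1)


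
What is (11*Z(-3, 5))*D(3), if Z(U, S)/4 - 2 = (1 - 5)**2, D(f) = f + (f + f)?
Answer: 7128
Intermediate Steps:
D(f) = 3*f (D(f) = f + 2*f = 3*f)
Z(U, S) = 72 (Z(U, S) = 8 + 4*(1 - 5)**2 = 8 + 4*(-4)**2 = 8 + 4*16 = 8 + 64 = 72)
(11*Z(-3, 5))*D(3) = (11*72)*(3*3) = 792*9 = 7128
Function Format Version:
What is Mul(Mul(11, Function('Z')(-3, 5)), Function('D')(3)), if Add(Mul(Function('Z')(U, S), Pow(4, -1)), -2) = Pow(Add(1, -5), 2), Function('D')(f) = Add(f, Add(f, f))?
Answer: 7128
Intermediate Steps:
Function('D')(f) = Mul(3, f) (Function('D')(f) = Add(f, Mul(2, f)) = Mul(3, f))
Function('Z')(U, S) = 72 (Function('Z')(U, S) = Add(8, Mul(4, Pow(Add(1, -5), 2))) = Add(8, Mul(4, Pow(-4, 2))) = Add(8, Mul(4, 16)) = Add(8, 64) = 72)
Mul(Mul(11, Function('Z')(-3, 5)), Function('D')(3)) = Mul(Mul(11, 72), Mul(3, 3)) = Mul(792, 9) = 7128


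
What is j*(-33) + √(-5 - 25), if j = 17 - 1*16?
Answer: -33 + I*√30 ≈ -33.0 + 5.4772*I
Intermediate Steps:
j = 1 (j = 17 - 16 = 1)
j*(-33) + √(-5 - 25) = 1*(-33) + √(-5 - 25) = -33 + √(-30) = -33 + I*√30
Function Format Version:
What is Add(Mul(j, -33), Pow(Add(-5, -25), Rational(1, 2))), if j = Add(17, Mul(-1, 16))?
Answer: Add(-33, Mul(I, Pow(30, Rational(1, 2)))) ≈ Add(-33.000, Mul(5.4772, I))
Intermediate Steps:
j = 1 (j = Add(17, -16) = 1)
Add(Mul(j, -33), Pow(Add(-5, -25), Rational(1, 2))) = Add(Mul(1, -33), Pow(Add(-5, -25), Rational(1, 2))) = Add(-33, Pow(-30, Rational(1, 2))) = Add(-33, Mul(I, Pow(30, Rational(1, 2))))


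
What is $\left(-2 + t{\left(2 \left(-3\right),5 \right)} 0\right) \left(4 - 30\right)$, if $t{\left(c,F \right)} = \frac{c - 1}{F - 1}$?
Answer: $52$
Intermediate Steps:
$t{\left(c,F \right)} = \frac{-1 + c}{-1 + F}$
$\left(-2 + t{\left(2 \left(-3\right),5 \right)} 0\right) \left(4 - 30\right) = \left(-2 + \frac{-1 + 2 \left(-3\right)}{-1 + 5} \cdot 0\right) \left(4 - 30\right) = \left(-2 + \frac{-1 - 6}{4} \cdot 0\right) \left(-26\right) = \left(-2 + \frac{1}{4} \left(-7\right) 0\right) \left(-26\right) = \left(-2 - 0\right) \left(-26\right) = \left(-2 + 0\right) \left(-26\right) = \left(-2\right) \left(-26\right) = 52$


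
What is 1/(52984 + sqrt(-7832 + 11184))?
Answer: 6623/350912613 - sqrt(838)/1403650452 ≈ 1.8853e-5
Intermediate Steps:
1/(52984 + sqrt(-7832 + 11184)) = 1/(52984 + sqrt(3352)) = 1/(52984 + 2*sqrt(838))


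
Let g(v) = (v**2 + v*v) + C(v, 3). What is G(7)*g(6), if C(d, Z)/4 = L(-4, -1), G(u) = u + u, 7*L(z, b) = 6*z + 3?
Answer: 840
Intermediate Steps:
L(z, b) = 3/7 + 6*z/7 (L(z, b) = (6*z + 3)/7 = (3 + 6*z)/7 = 3/7 + 6*z/7)
G(u) = 2*u
C(d, Z) = -12 (C(d, Z) = 4*(3/7 + (6/7)*(-4)) = 4*(3/7 - 24/7) = 4*(-3) = -12)
g(v) = -12 + 2*v**2 (g(v) = (v**2 + v*v) - 12 = (v**2 + v**2) - 12 = 2*v**2 - 12 = -12 + 2*v**2)
G(7)*g(6) = (2*7)*(-12 + 2*6**2) = 14*(-12 + 2*36) = 14*(-12 + 72) = 14*60 = 840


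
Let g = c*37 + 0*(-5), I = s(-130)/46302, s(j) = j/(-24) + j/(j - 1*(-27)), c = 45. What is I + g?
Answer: 95286746135/57229272 ≈ 1665.0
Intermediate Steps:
s(j) = -j/24 + j/(27 + j) (s(j) = j*(-1/24) + j/(j + 27) = -j/24 + j/(27 + j))
I = 8255/57229272 (I = -1*(-130)*(3 - 130)/(648 + 24*(-130))/46302 = -1*(-130)*(-127)/(648 - 3120)*(1/46302) = -1*(-130)*(-127)/(-2472)*(1/46302) = -1*(-130)*(-1/2472)*(-127)*(1/46302) = (8255/1236)*(1/46302) = 8255/57229272 ≈ 0.00014424)
g = 1665 (g = 45*37 + 0*(-5) = 1665 + 0 = 1665)
I + g = 8255/57229272 + 1665 = 95286746135/57229272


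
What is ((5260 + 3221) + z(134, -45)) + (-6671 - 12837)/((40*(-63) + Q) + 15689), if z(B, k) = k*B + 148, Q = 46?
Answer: 34326277/13215 ≈ 2597.5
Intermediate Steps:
z(B, k) = 148 + B*k (z(B, k) = B*k + 148 = 148 + B*k)
((5260 + 3221) + z(134, -45)) + (-6671 - 12837)/((40*(-63) + Q) + 15689) = ((5260 + 3221) + (148 + 134*(-45))) + (-6671 - 12837)/((40*(-63) + 46) + 15689) = (8481 + (148 - 6030)) - 19508/((-2520 + 46) + 15689) = (8481 - 5882) - 19508/(-2474 + 15689) = 2599 - 19508/13215 = 34326277/13215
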